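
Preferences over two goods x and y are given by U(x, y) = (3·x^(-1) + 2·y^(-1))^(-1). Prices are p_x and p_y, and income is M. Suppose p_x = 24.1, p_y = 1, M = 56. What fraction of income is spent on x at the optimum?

Numerically y/x = 4.008325, so x* = 56/(24.1 + 1·4.008325) = 1.9923 and y* = 4.008325·1.9923 = 7.9858.
Expenditure on x: 24.1·1.9923 = 48.0142; share = 0.8574.

share on x = 0.8574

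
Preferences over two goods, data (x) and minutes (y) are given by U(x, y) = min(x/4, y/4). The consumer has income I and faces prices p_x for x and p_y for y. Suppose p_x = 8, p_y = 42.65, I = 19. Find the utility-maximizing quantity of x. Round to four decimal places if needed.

Leontief preferences: the optimum is at the kink where x/4 = y/4, i.e. y = x.
Budget: p_x·x + p_y·x = I, so (4·p_x + 4·p_y)·x = 4·I.
Demand: x*(p_x,p_y,I) = 4·I/(4·p_x + 4·p_y), y* = 4·I/(4·p_x + 4·p_y).
Here 4·8 + 4·42.65 = 202.6, giving x* = 0.3751.

x* = 0.3751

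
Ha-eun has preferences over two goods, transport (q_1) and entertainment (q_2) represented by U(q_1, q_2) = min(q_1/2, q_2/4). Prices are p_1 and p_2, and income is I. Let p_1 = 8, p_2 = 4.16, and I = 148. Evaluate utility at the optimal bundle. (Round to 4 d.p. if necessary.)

V = 4.5343

Demand: q_1*(p_1,p_2,I) = 2·I/(2·p_1 + 4·p_2), q_2* = 4·I/(2·p_1 + 4·p_2).
Here 2·8 + 4·4.16 = 32.64, giving q_1* = 9.0686 and q_2* = 18.1373.
Utility at the optimum: U(9.0686, 18.1373) = 4.5343.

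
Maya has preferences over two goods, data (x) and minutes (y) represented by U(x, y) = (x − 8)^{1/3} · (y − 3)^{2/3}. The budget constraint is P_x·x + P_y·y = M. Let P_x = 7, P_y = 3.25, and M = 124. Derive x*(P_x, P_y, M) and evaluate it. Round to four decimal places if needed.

x* = 10.7738

Let x' = x−8, y' = y−3. MRS = (1/2)·y'/x' = P_x/P_y.
Substituting into the budget: x* = 8 + 1/3·(M − 8·P_x − 3·P_y)/P_x, and y* = 3 + 2/3·(…)/P_y.
Discretionary income = 124 − 8·7 − 3·3.25 = 58.25; x* = 8 + 1/3·58.25/7 = 10.7738.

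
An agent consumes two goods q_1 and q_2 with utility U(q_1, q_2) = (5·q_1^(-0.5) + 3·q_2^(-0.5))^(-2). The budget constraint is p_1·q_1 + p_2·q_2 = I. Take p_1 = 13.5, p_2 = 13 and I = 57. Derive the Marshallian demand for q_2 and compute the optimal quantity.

MU_q_1 ∝ 5·q_1^(-1.5), MU_q_2 ∝ 3·q_2^(-1.5), so MRS = (5/3)·(q_2/q_1)^(1.5) = p_1/p_2.
Hence q_2/q_1 = ((3/5)·p_1/p_2)^(1/(1.5)), i.e. raised to the 2/3 power.
With the ratio pinned down, the budget gives q_1* = I/(p_1 + p_2·(q_2/q_1)) and q_2* = (q_2/q_1)·q_1*.
Numerically q_2/q_1 = 0.729504, so q_1* = 57/(13.5 + 13·0.729504) = 2.48 and q_2* = 0.729504·2.48 = 1.8092.

q_2* = 1.8092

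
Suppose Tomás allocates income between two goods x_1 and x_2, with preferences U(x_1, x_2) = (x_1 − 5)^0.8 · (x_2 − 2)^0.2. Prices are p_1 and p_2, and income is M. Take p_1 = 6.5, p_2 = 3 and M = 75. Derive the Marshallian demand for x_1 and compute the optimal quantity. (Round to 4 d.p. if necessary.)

Let x_1' = x_1−5, x_2' = x_2−2. MRS = 4·x_2'/x_1' = p_1/p_2.
Substituting into the budget: x_1* = 5 + 0.8·(M − 5·p_1 − 2·p_2)/p_1, and x_2* = 2 + 0.2·(…)/p_2.
Discretionary income = 75 − 5·6.5 − 2·3 = 36.5; x_1* = 5 + 0.8·36.5/6.5 = 9.4923.

x_1* = 9.4923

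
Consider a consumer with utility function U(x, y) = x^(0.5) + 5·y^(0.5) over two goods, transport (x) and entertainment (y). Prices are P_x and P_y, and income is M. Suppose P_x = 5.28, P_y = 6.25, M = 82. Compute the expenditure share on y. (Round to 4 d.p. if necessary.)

From the CES first-order condition, (1/5)·(y/x)^(0.5) = P_x/P_y.
Hence y/x = (5·P_x/P_y)^(1/(0.5)), i.e. raised to the 2 power.
With the ratio pinned down, the budget gives x* = M/(P_x + P_y·(y/x)) and y* = (y/x)·x*.
Numerically y/x = 17.842176, so x* = 82/(5.28 + 6.25·17.842176) = 0.7021 and y* = 17.842176·0.7021 = 12.5269.
Expenditure on y: 6.25·12.5269 = 78.2929; share = 0.9548.

share on y = 0.9548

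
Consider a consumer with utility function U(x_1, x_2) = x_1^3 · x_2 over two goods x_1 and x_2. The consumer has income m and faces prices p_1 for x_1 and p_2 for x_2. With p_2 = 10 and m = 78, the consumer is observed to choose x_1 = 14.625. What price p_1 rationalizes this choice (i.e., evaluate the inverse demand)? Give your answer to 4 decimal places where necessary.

p_1 = 4

The MRS is 3·x_2/x_1. Set MRS = p_1/p_2.
Rearranging, p_2·x_2 = (1/3)·p_1·x_1. Substituting into the budget gives p_1·x_1·(1 + (1/3)) = m.
Demand: x_1*(p_1,p_2,m) = 0.75·m/p_1 and x_2* = 0.25·m/p_2.
Set x_1* = 14.625 in the demand function and solve for p_1: p_1 = 4.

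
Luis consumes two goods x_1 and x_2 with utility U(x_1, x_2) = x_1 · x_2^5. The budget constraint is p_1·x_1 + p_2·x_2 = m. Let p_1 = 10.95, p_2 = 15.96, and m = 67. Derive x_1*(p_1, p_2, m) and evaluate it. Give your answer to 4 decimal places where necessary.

x_1* = 1.0198

MU_x_1/MU_x_2 = (x_2)/(5·x_1); tangency sets this equal to p_1/p_2.
So p_2·x_2 = 5·p_1·x_1; combined with the budget, a share 1/6 of income goes to x_1.
Demand: x_1*(p_1,p_2,m) = 1/6·m/p_1 and x_2* = 5/6·m/p_2.
At p_1=10.95, p_2=15.96, m=67: x_1* = 1/6·67/10.95 = 1.0198.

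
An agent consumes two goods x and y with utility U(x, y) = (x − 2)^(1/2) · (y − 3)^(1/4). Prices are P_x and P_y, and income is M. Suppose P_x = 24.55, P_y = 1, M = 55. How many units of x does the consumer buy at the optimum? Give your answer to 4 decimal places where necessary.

x* = 2.0788

This is Cobb-Douglas in (x−2, y−3): tangency gives 0.5·P_y·(y−3) = 0.25·P_x·(x−2).
Substituting into the budget: x* = 2 + 2/3·(M − 2·P_x − 3·P_y)/P_x, and y* = 3 + 1/3·(…)/P_y.
Discretionary income = 55 − 2·24.55 − 3·1 = 2.9; x* = 2 + 2/3·2.9/24.55 = 2.0788.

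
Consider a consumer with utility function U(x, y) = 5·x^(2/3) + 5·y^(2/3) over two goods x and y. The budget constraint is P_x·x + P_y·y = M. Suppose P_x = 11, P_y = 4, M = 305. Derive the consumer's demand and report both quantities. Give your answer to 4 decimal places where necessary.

x* = 3.2382, y* = 67.3449

MU_x ∝ 5·x^(-1/3), MU_y ∝ 5·y^(-1/3), so MRS = (y/x)^(1/3) = P_x/P_y.
Solve for the ratio: y/x = [P_x/P_y]^(3).
Substitute y = (y/x)·x into the budget: x* = M/(P_x + P_y·(y/x)).
Numerically y/x = 20.796875, so x* = 305/(11 + 4·20.796875) = 3.2382 and y* = 20.796875·3.2382 = 67.3449.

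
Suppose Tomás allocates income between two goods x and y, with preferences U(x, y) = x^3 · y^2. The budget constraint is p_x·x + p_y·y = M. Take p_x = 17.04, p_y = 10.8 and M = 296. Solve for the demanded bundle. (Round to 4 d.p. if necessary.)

Tangency: MRS = (3/2)·y/x = p_x/p_y.
Rearranging, p_y·y = (2/3)·p_x·x. Substituting into the budget gives p_x·x·(1 + (2/3)) = M.
Demand: x*(p_x,p_y,M) = 0.6·M/p_x and y* = 0.4·M/p_y.
At p_x=17.04, p_y=10.8, M=296: x* = 0.6·296/17.04 = 10.4225, y* = 10.963.

x* = 10.4225, y* = 10.963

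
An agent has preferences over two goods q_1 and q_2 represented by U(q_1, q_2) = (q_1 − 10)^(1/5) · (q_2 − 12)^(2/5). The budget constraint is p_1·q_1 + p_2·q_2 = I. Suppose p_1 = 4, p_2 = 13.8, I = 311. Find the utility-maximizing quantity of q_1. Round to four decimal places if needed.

Let q_1' = q_1−10, q_2' = q_2−12. MRS = (1/2)·q_2'/q_1' = p_1/p_2.
After buying the subsistence bundle (10, 12), a share 1/3 of the remaining income goes to q_1: q_1* = 10 + 1/3·(I − 10p_1 − 12p_2)/p_1.
Discretionary income = 311 − 10·4 − 12·13.8 = 105.4; q_1* = 10 + 1/3·105.4/4 = 18.7833.

q_1* = 18.7833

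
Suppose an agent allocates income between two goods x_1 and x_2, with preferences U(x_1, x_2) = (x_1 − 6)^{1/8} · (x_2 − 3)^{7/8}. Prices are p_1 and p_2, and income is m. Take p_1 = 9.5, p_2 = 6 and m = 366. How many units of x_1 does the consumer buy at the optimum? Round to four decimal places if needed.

x_1* = 9.8289

Let x_1' = x_1−6, x_2' = x_2−3. MRS = (1/7)·x_2'/x_1' = p_1/p_2.
After buying the subsistence bundle (6, 3), a share 0.125 of the remaining income goes to x_1: x_1* = 6 + 0.125·(m − 6p_1 − 3p_2)/p_1.
Discretionary income = 366 − 6·9.5 − 3·6 = 291; x_1* = 6 + 0.125·291/9.5 = 9.8289.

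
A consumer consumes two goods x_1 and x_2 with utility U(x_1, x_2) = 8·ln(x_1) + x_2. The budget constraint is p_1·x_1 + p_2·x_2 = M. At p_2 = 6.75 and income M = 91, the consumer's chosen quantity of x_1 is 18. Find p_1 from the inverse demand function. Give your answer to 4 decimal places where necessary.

Set MRS = p_1/p_2: (8/x_1)/1 = p_1/p_2.
So x_1*(p_1,p_2) = 8·p_2/p_1, independent of income; and x_2* = (M − 8·p_2)/p_2.
Set x_1* = 18 in the demand function and solve for p_1: p_1 = 3.

p_1 = 3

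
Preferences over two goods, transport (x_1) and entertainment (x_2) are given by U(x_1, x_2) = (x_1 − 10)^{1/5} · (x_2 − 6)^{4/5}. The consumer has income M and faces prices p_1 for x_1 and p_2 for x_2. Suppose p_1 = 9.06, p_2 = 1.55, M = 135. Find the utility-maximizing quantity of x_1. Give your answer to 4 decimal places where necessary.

x_1* = 10.7748

MRS = (1/4)·(x_2−6)/(x_1−10). Tangency with p_1/p_2 gives x_2−6 = 4·(p_1/p_2)·(x_1−10).
Substituting into the budget: x_1* = 10 + 0.2·(M − 10·p_1 − 6·p_2)/p_1, and x_2* = 6 + 0.8·(…)/p_2.
Discretionary income = 135 − 10·9.06 − 6·1.55 = 35.1; x_1* = 10 + 0.2·35.1/9.06 = 10.7748.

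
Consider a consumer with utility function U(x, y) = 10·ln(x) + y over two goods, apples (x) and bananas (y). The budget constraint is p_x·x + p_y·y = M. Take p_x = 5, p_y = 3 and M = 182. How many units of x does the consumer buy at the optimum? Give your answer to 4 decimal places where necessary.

x* = 6

Set MRS = p_x/p_y: (10/x)/1 = p_x/p_y.
So x*(p_x,p_y) = 10·p_y/p_x, independent of income; and y* = (M − 10·p_y)/p_y.
At the given prices: x* = 10·3/5 = 6.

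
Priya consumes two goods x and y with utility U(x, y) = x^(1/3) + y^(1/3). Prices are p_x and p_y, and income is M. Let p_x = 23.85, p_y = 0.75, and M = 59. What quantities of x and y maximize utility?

MU_x ∝ x^(-2/3), MU_y ∝ y^(-2/3), so MRS = (y/x)^(2/3) = p_x/p_y.
Hence y/x = (p_x/p_y)^(1/(2/3)), i.e. raised to the 1.5 power.
With the ratio pinned down, the budget gives x* = M/(p_x + p_y·(y/x)) and y* = (y/x)·x*.
Numerically y/x = 179.324934, so x* = 59/(23.85 + 0.75·179.324934) = 0.3726 and y* = 179.324934·0.3726 = 66.8178.

x* = 0.3726, y* = 66.8178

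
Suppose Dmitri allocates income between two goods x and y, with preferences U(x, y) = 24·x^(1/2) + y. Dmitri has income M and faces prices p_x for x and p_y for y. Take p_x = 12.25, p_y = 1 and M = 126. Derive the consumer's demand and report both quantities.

x* = 0.9596, y* = 114.2449

MU_x = 12/√x, MU_y = 1. Tangency: 12/√x = p_x/p_y.
Solve: √x = 12·p_y/p_x, so x*(p_x,p_y) = (12·p_y/p_x)², and y* = (M − p_x·x*)/p_y.
Plugging in: x* = (12·1/12.25)² = 0.9596, y* = 114.2449.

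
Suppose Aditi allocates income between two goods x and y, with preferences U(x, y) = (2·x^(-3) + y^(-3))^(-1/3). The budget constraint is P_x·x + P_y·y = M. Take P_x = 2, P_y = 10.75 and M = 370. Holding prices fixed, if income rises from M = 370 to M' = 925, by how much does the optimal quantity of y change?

MU_x ∝ 2·x^(-4), MU_y ∝ y^(-4), so MRS = 2·(y/x)^(4) = P_x/P_y.
Hence y/x = ((1/2)·P_x/P_y)^(1/(4)), i.e. raised to the 0.25 power.
With the ratio pinned down, the budget gives x* = M/(P_x + P_y·(y/x)) and y* = (y/x)·x*.
Numerically y/x = 0.552265, so x* = 370/(2 + 10.75·0.552265) = 46.618 and y* = 0.552265·46.618 = 25.7455.
At M' = 925: y* = 64.3637. Change: 64.3637 − 25.7455 = 38.6182.

Δy* = 38.6182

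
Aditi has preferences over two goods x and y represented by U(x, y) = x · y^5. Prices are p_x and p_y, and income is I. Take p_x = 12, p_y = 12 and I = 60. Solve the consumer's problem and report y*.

y* = 4.1667

Tangency: MRS = (1/5)·y/x = p_x/p_y.
Rearranging, p_y·y = 5·p_x·x. Substituting into the budget gives p_x·x·(1 + 5) = I.
Demand: x*(p_x,p_y,I) = 1/6·I/p_x and y* = 5/6·I/p_y.
At p_x=12, p_y=12, I=60: y* = 5/6·60/12 = 4.1667.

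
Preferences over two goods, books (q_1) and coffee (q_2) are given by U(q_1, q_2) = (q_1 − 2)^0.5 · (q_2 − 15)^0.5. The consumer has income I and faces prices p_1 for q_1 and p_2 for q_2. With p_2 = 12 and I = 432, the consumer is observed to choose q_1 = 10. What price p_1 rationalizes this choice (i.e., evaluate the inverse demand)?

MRS = (q_2−15)/(q_1−2). Tangency with p_1/p_2 gives q_2−15 = (p_1/p_2)·(q_1−2).
After buying the subsistence bundle (2, 15), a share 0.5 of the remaining income goes to q_1: q_1* = 2 + 0.5·(I − 2p_1 − 15p_2)/p_1.
Set q_1* = 10 in the demand function and solve for p_1: p_1 = 14.

p_1 = 14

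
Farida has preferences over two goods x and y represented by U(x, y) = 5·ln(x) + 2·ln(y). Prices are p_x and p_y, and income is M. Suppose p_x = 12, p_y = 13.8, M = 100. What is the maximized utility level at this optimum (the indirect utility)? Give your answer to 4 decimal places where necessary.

Tangency: MRS = (5/2)·y/x = p_x/p_y.
Rearranging, p_y·y = (2/5)·p_x·x. Substituting into the budget gives p_x·x·(1 + (2/5)) = M.
Demand: x*(p_x,p_y,M) = 5/7·M/p_x and y* = 2/7·M/p_y.
At p_x=12, p_y=13.8, M=100: x* = 5/7·100/12 = 5.9524, y* = 2.0704.
Utility at the optimum: U(5.9524, 2.0704) = 10.3744.

V = 10.3744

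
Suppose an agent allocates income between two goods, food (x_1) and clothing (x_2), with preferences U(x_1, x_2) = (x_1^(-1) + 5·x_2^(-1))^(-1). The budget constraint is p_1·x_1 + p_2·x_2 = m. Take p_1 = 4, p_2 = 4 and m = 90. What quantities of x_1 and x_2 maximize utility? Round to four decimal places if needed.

x_1* = 6.9529, x_2* = 15.5471

From the CES first-order condition, (1/5)·(x_2/x_1)^(2) = p_1/p_2.
Solve for the ratio: x_2/x_1 = [5·p_1/p_2]^(0.5).
Substitute x_2 = (x_2/x_1)·x_1 into the budget: x_1* = m/(p_1 + p_2·(x_2/x_1)).
Numerically x_2/x_1 = 2.236068, so x_1* = 90/(4 + 4·2.236068) = 6.9529 and x_2* = 2.236068·6.9529 = 15.5471.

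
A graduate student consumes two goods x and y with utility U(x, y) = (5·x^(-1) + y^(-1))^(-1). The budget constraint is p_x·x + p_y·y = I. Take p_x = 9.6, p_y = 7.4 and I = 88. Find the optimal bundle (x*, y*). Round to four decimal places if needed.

MRS = MU_x/MU_y = 5·(y/x)^(2). Set equal to p_x/p_y.
Solve for the ratio: y/x = [(1/5)·p_x/p_y]^(0.5).
Substitute y = (y/x)·x into the budget: x* = I/(p_x + p_y·(y/x)).
Numerically y/x = 0.509372, so x* = 88/(9.6 + 7.4·0.509372) = 6.5822 and y* = 0.509372·6.5822 = 3.3528.

x* = 6.5822, y* = 3.3528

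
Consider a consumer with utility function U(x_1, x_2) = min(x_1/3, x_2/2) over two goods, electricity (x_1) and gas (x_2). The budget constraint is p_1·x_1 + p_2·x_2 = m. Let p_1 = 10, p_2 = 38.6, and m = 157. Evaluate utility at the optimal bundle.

V = 1.4646

Leontief preferences: the optimum is at the kink where x_1/3 = x_2/2, i.e. x_2 = (2/3)·x_1.
Budget: p_1·x_1 + p_2·(2/3)·x_1 = m, so (3·p_1 + 2·p_2)·x_1 = 3·m.
Demand: x_1*(p_1,p_2,m) = 3·m/(3·p_1 + 2·p_2), x_2* = 2·m/(3·p_1 + 2·p_2).
Here 3·10 + 2·38.6 = 107.2, giving x_1* = 4.3937 and x_2* = 2.9291.
Utility at the optimum: U(4.3937, 2.9291) = 1.4646.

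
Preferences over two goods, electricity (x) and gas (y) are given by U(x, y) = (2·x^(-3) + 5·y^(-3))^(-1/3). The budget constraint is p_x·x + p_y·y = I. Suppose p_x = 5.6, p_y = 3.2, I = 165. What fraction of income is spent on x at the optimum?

MU_x ∝ 2·x^(-4), MU_y ∝ 5·y^(-4), so MRS = (2/5)·(y/x)^(4) = p_x/p_y.
Hence y/x = ((5/2)·p_x/p_y)^(1/(4)), i.e. raised to the 0.25 power.
With the ratio pinned down, the budget gives x* = I/(p_x + p_y·(y/x)) and y* = (y/x)·x*.
Numerically y/x = 1.446254, so x* = 165/(5.6 + 3.2·1.446254) = 16.1322 and y* = 1.446254·16.1322 = 23.3312.
Expenditure on x: 5.6·16.1322 = 90.3401; share = 0.5475.

share on x = 0.5475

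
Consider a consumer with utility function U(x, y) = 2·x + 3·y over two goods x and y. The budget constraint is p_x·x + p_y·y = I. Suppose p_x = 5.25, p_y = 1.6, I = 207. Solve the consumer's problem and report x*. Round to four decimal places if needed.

x* = 0

Perfect substitutes: compare marginal utility per dollar. 2/p_x vs 3/p_y → 0.381 vs 1.875.
y gives more utility per dollar, so spend all income on y: y* = I/p_y, x* = 0.
Numerically: x* = 0, y* = 129.375.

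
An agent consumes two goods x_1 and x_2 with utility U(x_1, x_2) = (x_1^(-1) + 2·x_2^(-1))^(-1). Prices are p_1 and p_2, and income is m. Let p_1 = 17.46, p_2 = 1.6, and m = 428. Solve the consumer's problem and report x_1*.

x_1* = 17.1648

Numerically x_2/x_1 = 4.671723, so x_1* = 428/(17.46 + 1.6·4.671723) = 17.1648.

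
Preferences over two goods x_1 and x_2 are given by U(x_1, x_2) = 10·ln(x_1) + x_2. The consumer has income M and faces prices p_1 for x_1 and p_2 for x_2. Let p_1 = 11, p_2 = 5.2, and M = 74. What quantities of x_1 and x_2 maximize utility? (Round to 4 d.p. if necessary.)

MU_x_1 = 10/x_1, MU_x_2 = 1. Tangency: 10/x_1 = p_1/p_2.
So x_1*(p_1,p_2) = 10·p_2/p_1, independent of income; and x_2* = (M − 10·p_2)/p_2.
At the given prices: x_1* = 10·5.2/11 = 4.7273, and x_2* = 4.2308.

x_1* = 4.7273, x_2* = 4.2308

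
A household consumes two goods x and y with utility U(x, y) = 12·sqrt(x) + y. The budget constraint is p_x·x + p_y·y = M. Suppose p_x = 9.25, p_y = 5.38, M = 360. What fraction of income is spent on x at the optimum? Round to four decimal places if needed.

MU_x = 6/√x, MU_y = 1. Tangency: 6/√x = p_x/p_y.
Thus x* = (6·p_y/p_x)² — independent of M — with the rest of income spent on y.
Plugging in: x* = (6·5.38/9.25)² = 12.1782, y* = 45.9761.
Expenditure on x: 9.25·12.1782 = 112.6485; share = 0.3129.

share on x = 0.3129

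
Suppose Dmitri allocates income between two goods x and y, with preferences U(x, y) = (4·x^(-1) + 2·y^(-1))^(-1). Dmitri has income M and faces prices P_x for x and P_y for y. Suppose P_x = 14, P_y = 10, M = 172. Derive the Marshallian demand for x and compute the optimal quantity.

x* = 7.69

Substitute y = (y/x)·x into the budget: x* = M/(P_x + P_y·(y/x)).
Numerically y/x = 0.83666, so x* = 172/(14 + 10·0.83666) = 7.69.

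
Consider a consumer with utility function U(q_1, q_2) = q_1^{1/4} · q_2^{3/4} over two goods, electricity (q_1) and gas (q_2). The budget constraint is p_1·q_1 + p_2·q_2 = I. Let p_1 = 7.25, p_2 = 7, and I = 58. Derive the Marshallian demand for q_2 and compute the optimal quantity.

The MRS is (1/3)·q_2/q_1. Set MRS = p_1/p_2.
So 0.25·p_2·q_2 = 0.75·p_1·q_1; combined with the budget, a share 0.25 of income goes to q_1.
Demand: q_1*(p_1,p_2,I) = 0.25·I/p_1 and q_2* = 0.75·I/p_2.
At p_1=7.25, p_2=7, I=58: q_2* = 0.75·58/7 = 6.2143.

q_2* = 6.2143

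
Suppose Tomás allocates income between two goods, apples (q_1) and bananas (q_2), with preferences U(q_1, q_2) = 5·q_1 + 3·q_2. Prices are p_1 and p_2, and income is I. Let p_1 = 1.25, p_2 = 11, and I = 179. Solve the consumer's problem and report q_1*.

q_1* = 143.2

Linear utility — the consumer picks whichever good has higher MU/price: 5/1.25 = 4 vs 3/11 = 0.2727.
q_1 gives more utility per dollar, so spend all income on q_1: q_1* = I/p_1, q_2* = 0.
Numerically: q_1* = 143.2, q_2* = 0.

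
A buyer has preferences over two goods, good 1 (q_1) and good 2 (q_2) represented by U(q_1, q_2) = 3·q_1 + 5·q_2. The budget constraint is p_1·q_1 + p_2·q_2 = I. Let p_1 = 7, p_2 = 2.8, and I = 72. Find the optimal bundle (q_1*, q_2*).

Perfect substitutes: compare marginal utility per dollar. 3/p_1 vs 5/p_2 → 0.4286 vs 1.7857.
q_2 gives more utility per dollar, so spend all income on q_2: q_2* = I/p_2, q_1* = 0.
Numerically: q_1* = 0, q_2* = 25.7143.

q_1* = 0, q_2* = 25.7143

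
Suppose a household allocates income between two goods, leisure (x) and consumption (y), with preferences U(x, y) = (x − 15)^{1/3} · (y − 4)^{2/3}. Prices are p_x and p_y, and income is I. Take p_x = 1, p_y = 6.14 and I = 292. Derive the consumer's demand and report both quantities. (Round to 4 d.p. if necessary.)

Let x' = x−15, y' = y−4. MRS = (1/2)·y'/x' = p_x/p_y.
Substituting into the budget: x* = 15 + 1/3·(I − 15·p_x − 4·p_y)/p_x, and y* = 4 + 2/3·(…)/p_y.
Discretionary income = 292 − 15·1 − 4·6.14 = 252.44; x* = 15 + 1/3·252.44/1 = 99.1467; y* = 4 + 2/3·252.44/6.14 = 31.4093.

x* = 99.1467, y* = 31.4093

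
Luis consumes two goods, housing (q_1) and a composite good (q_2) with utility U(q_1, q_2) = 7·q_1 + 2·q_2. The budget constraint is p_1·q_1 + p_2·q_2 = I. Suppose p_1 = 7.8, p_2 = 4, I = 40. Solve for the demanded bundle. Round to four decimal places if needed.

Perfect substitutes: compare marginal utility per dollar. 7/p_1 vs 2/p_2 → 0.8974 vs 0.5.
q_1 gives more utility per dollar, so spend all income on q_1: q_1* = I/p_1, q_2* = 0.
Numerically: q_1* = 5.1282, q_2* = 0.

q_1* = 5.1282, q_2* = 0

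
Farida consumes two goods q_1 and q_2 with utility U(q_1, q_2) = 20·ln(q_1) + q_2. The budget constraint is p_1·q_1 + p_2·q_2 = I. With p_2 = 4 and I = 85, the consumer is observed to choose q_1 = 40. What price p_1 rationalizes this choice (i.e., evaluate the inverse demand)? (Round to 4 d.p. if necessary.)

p_1 = 2

Set MRS = p_1/p_2: (20/q_1)/1 = p_1/p_2.
So q_1*(p_1,p_2) = 20·p_2/p_1, independent of income; and q_2* = (I − 20·p_2)/p_2.
Set q_1* = 40 in the demand function and solve for p_1: p_1 = 2.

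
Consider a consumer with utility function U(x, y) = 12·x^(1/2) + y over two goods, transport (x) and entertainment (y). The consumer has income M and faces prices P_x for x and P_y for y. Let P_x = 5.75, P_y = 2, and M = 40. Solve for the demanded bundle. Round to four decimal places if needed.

x* = 4.3554, y* = 7.4783

Solve: √x = 6·P_y/P_x, so x*(P_x,P_y) = (6·P_y/P_x)², and y* = (M − P_x·x*)/P_y.
Plugging in: x* = (6·2/5.75)² = 4.3554, y* = 7.4783.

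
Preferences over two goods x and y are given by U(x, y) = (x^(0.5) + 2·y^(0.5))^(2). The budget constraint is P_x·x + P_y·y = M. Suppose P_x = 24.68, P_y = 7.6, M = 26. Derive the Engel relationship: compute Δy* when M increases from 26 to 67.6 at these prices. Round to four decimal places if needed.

Δy* = 5.0824

MU_x ∝ x^(-0.5), MU_y ∝ 2·y^(-0.5), so MRS = (1/2)·(y/x)^(0.5) = P_x/P_y.
Hence y/x = (2·P_x/P_y)^(1/(0.5)), i.e. raised to the 2 power.
With the ratio pinned down, the budget gives x* = M/(P_x + P_y·(y/x)) and y* = (y/x)·x*.
Numerically y/x = 42.181607, so x* = 26/(24.68 + 7.6·42.181607) = 0.0753 and y* = 42.181607·0.0753 = 3.1765.
At M' = 67.6: y* = 8.2589. Change: 8.2589 − 3.1765 = 5.0824.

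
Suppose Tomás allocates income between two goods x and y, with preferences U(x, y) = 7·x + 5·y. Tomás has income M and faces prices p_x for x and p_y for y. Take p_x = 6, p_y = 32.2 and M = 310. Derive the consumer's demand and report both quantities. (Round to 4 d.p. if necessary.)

x* = 51.6667, y* = 0

Perfect substitutes: compare marginal utility per dollar. 7/p_x vs 5/p_y → 1.1667 vs 0.1553.
x gives more utility per dollar, so spend all income on x: x* = M/p_x, y* = 0.
Numerically: x* = 51.6667, y* = 0.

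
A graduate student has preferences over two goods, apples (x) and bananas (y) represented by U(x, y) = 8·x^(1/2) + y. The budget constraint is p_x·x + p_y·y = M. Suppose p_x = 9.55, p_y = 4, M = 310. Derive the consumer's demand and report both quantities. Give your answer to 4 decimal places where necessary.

x* = 2.8069, y* = 70.7984

MU_x = 4/√x, MU_y = 1. Tangency: 4/√x = p_x/p_y.
Solve: √x = 4·p_y/p_x, so x*(p_x,p_y) = (4·p_y/p_x)², and y* = (M − p_x·x*)/p_y.
Plugging in: x* = (4·4/9.55)² = 2.8069, y* = 70.7984.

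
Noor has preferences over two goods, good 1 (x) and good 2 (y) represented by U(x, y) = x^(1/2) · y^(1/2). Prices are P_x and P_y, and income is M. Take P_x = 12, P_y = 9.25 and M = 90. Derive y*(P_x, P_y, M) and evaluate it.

MU_x/MU_y = (0.5·y)/(0.5·x); tangency sets this equal to P_x/P_y.
So 0.5·P_y·y = 0.5·P_x·x; combined with the budget, a share 0.5 of income goes to x.
Demand: x*(P_x,P_y,M) = 0.5·M/P_x and y* = 0.5·M/P_y.
At P_x=12, P_y=9.25, M=90: y* = 0.5·90/9.25 = 4.8649.

y* = 4.8649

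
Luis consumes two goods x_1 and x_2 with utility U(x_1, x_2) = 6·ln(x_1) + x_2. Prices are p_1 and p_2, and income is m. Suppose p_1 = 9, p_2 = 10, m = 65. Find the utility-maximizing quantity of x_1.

x_1* = 6.6667

MU_x_1 = 6/x_1, MU_x_2 = 1. Tangency: 6/x_1 = p_1/p_2.
So x_1*(p_1,p_2) = 6·p_2/p_1, independent of income; and x_2* = (m − 6·p_2)/p_2.
At the given prices: x_1* = 6·10/9 = 6.6667.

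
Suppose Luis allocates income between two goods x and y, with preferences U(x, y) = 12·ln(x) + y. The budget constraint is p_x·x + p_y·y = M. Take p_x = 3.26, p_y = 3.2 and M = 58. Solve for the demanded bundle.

MU_x = 12/x, MU_y = 1. Tangency: 12/x = p_x/p_y.
So x*(p_x,p_y) = 12·p_y/p_x, independent of income; and y* = (M − 12·p_y)/p_y.
At the given prices: x* = 12·3.2/3.26 = 11.7791, and y* = 6.125.

x* = 11.7791, y* = 6.125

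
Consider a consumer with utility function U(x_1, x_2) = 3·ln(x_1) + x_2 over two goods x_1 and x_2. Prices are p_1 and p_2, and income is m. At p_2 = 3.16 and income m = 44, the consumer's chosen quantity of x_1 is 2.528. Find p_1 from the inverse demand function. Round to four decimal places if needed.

MU_x_1 = 3/x_1, MU_x_2 = 1. Tangency: 3/x_1 = p_1/p_2.
So x_1*(p_1,p_2) = 3·p_2/p_1, independent of income; and x_2* = (m − 3·p_2)/p_2.
Set x_1* = 2.528 in the demand function and solve for p_1: p_1 = 3.75.

p_1 = 3.75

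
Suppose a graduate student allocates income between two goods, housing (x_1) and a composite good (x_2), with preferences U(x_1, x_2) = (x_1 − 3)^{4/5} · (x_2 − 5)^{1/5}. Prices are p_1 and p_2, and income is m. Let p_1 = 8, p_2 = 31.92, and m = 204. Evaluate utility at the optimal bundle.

MRS = 4·(x_2−5)/(x_1−3). Tangency with p_1/p_2 gives x_2−5 = (1/4)·(p_1/p_2)·(x_1−3).
After buying the subsistence bundle (3, 5), a share 0.8 of the remaining income goes to x_1: x_1* = 3 + 0.8·(m − 3p_1 − 5p_2)/p_1.
Discretionary income = 204 − 3·8 − 5·31.92 = 20.4; x_1* = 3 + 0.8·20.4/8 = 5.04; x_2* = 5 + 0.2·20.4/31.92 = 5.1278.
Utility at the optimum: U(5.04, 5.1278) = 1.1723.

V = 1.1723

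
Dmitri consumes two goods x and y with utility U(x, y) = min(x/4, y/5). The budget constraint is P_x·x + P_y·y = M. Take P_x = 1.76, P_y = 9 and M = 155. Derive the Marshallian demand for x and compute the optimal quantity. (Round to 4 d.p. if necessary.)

Demand: x*(P_x,P_y,M) = 4·M/(4·P_x + 5·P_y), y* = 5·M/(4·P_x + 5·P_y).
Here 4·1.76 + 5·9 = 52.04, giving x* = 11.9139.

x* = 11.9139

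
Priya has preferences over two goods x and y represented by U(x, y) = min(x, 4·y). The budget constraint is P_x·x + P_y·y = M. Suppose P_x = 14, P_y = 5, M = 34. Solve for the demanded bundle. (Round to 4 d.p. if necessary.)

Leontief preferences: the optimum is at the kink where x/4 = y/1, i.e. y = (1/4)·x.
Budget: P_x·x + P_y·(1/4)·x = M, so (4·P_x + P_y)·x = 4·M.
Demand: x*(P_x,P_y,M) = 4·M/(4·P_x + P_y), y* = M/(4·P_x + P_y).
Here 4·14 + 5 = 61, giving x* = 2.2295 and y* = 0.5574.

x* = 2.2295, y* = 0.5574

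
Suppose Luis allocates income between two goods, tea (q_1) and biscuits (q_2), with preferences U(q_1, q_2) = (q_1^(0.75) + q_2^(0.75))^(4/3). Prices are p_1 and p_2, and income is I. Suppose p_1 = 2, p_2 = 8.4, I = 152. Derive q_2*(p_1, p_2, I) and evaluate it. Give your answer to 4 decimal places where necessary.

MU_q_1 ∝ q_1^(-0.25), MU_q_2 ∝ q_2^(-0.25), so MRS = (q_2/q_1)^(0.25) = p_1/p_2.
Hence q_2/q_1 = (p_1/p_2)^(1/(0.25)), i.e. raised to the 4 power.
With the ratio pinned down, the budget gives q_1* = I/(p_1 + p_2·(q_2/q_1)) and q_2* = (q_2/q_1)·q_1*.
Numerically q_2/q_1 = 0.003214, so q_1* = 152/(2 + 8.4·0.003214) = 74.9879 and q_2* = 0.003214·74.9879 = 0.241.

q_2* = 0.241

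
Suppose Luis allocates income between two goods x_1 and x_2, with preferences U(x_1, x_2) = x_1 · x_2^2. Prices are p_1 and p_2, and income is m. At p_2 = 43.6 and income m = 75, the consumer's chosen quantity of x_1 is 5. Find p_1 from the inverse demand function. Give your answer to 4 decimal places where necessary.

MU_x_1/MU_x_2 = (x_2)/(2·x_1); tangency sets this equal to p_1/p_2.
So p_2·x_2 = 2·p_1·x_1; combined with the budget, a share 1/3 of income goes to x_1.
Demand: x_1*(p_1,p_2,m) = 1/3·m/p_1 and x_2* = 2/3·m/p_2.
Set x_1* = 5 in the demand function and solve for p_1: p_1 = 5.

p_1 = 5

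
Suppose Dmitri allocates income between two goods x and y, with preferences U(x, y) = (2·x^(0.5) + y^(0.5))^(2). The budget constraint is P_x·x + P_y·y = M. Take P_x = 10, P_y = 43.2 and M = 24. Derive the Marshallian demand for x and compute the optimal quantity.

MU_x ∝ 2·x^(-0.5), MU_y ∝ y^(-0.5), so MRS = 2·(y/x)^(0.5) = P_x/P_y.
Solve for the ratio: y/x = [(1/2)·P_x/P_y]^(2).
With the ratio pinned down, the budget gives x* = M/(P_x + P_y·(y/x)) and y* = (y/x)·x*.
Numerically y/x = 0.013396, so x* = 24/(10 + 43.2·0.013396) = 2.2687.

x* = 2.2687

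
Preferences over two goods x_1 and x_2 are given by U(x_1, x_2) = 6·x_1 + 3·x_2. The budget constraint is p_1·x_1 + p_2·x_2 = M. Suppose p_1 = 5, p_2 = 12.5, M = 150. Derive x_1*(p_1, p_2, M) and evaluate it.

Perfect substitutes: compare marginal utility per dollar. 6/p_1 vs 3/p_2 → 1.2 vs 0.24.
x_1 gives more utility per dollar, so spend all income on x_1: x_1* = M/p_1, x_2* = 0.
Numerically: x_1* = 30, x_2* = 0.

x_1* = 30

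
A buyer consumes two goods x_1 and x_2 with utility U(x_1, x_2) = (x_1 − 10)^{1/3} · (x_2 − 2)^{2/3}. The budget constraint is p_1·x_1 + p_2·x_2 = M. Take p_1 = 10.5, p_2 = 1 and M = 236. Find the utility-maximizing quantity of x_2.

x_2* = 88

This is Cobb-Douglas in (x_1−10, x_2−2): tangency gives 1/3·p_2·(x_2−2) = 2/3·p_1·(x_1−10).
After buying the subsistence bundle (10, 2), a share 1/3 of the remaining income goes to x_1: x_1* = 10 + 1/3·(M − 10p_1 − 2p_2)/p_1.
Discretionary income = 236 − 10·10.5 − 2·1 = 129; x_2* = 2 + 2/3·129/1 = 88.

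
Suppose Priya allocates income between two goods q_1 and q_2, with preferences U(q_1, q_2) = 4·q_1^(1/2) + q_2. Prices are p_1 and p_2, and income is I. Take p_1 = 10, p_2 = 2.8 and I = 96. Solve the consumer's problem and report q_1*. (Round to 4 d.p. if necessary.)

q_1* = 0.3136

Plugging in: q_1* = (2·2.8/10)² = 0.3136.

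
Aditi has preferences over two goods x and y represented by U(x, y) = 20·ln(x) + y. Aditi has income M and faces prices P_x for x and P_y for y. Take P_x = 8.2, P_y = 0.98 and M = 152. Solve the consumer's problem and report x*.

x* = 2.3902

Set MRS = P_x/P_y: (20/x)/1 = P_x/P_y.
So x*(P_x,P_y) = 20·P_y/P_x, independent of income; and y* = (M − 20·P_y)/P_y.
At the given prices: x* = 20·0.98/8.2 = 2.3902.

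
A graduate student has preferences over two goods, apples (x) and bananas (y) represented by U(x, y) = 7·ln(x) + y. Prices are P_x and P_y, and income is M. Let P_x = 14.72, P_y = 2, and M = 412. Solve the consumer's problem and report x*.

x* = 0.9511

Set MRS = P_x/P_y: (7/x)/1 = P_x/P_y.
So x*(P_x,P_y) = 7·P_y/P_x, independent of income; and y* = (M − 7·P_y)/P_y.
At the given prices: x* = 7·2/14.72 = 0.9511.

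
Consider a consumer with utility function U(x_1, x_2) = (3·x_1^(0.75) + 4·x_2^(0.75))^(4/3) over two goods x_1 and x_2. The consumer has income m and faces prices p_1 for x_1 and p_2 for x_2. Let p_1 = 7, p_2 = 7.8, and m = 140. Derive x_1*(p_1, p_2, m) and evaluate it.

From the CES first-order condition, (3/4)·(x_2/x_1)^(0.25) = p_1/p_2.
Solve for the ratio: x_2/x_1 = [(4/3)·p_1/p_2]^(4).
Substitute x_2 = (x_2/x_1)·x_1 into the budget: x_1* = m/(p_1 + p_2·(x_2/x_1)).
Numerically x_2/x_1 = 2.05007, so x_1* = 140/(7 + 7.8·2.05007) = 6.0895.

x_1* = 6.0895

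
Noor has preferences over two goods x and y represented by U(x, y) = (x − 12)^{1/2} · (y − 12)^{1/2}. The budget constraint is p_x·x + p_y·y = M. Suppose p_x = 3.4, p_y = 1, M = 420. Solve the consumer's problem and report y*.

Let x' = x−12, y' = y−12. MRS = y'/x' = p_x/p_y.
Substituting into the budget: x* = 12 + 0.5·(M − 12·p_x − 12·p_y)/p_x, and y* = 12 + 0.5·(…)/p_y.
Discretionary income = 420 − 12·3.4 − 12·1 = 367.2; y* = 12 + 0.5·367.2/1 = 195.6.

y* = 195.6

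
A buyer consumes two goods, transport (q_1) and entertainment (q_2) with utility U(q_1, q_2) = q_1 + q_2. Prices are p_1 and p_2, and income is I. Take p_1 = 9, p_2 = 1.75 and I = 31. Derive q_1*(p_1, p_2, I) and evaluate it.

q_1* = 0

Perfect substitutes: compare marginal utility per dollar. 1/p_1 vs 1/p_2 → 0.1111 vs 0.5714.
q_2 gives more utility per dollar, so spend all income on q_2: q_2* = I/p_2, q_1* = 0.
Numerically: q_1* = 0, q_2* = 17.7143.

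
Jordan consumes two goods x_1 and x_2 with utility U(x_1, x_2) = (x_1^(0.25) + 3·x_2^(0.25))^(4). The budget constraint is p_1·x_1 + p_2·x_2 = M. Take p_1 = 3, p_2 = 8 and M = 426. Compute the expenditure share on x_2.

share on x_2 = 0.7573

Numerically x_2/x_1 = 1.170047, so x_1* = 426/(3 + 8·1.170047) = 34.465 and x_2* = 1.170047·34.465 = 40.3256.
Expenditure on x_2: 8·40.3256 = 322.6051; share = 0.7573.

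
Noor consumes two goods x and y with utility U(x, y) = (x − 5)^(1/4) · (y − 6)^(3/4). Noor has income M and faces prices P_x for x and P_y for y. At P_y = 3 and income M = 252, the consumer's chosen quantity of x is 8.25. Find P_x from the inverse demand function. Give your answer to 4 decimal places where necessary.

P_x = 13

Let x' = x−5, y' = y−6. MRS = (1/3)·y'/x' = P_x/P_y.
Substituting into the budget: x* = 5 + 0.25·(M − 5·P_x − 6·P_y)/P_x, and y* = 6 + 0.75·(…)/P_y.
Set x* = 8.25 in the demand function and solve for P_x: P_x = 13.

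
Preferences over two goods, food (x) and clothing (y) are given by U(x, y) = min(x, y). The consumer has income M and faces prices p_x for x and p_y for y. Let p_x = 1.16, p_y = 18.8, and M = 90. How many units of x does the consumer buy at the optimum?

With perfect complements, no substitution: consume in ratio x:y = 1:1.
Budget: p_x·x + p_y·x = M, so (p_x + p_y)·x = M.
Demand: x*(p_x,p_y,M) = M/(p_x + p_y), y* = M/(p_x + p_y).
Here 1.16 + 18.8 = 19.96, giving x* = 4.509.

x* = 4.509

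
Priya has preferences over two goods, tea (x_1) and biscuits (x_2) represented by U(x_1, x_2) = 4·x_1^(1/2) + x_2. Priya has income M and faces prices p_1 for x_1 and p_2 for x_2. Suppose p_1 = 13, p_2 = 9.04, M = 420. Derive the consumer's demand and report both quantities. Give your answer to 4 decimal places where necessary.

Thus x_1* = (2·p_2/p_1)² — independent of M — with the rest of income spent on x_2.
Plugging in: x_1* = (2·9.04/13)² = 1.9342, x_2* = 43.6786.

x_1* = 1.9342, x_2* = 43.6786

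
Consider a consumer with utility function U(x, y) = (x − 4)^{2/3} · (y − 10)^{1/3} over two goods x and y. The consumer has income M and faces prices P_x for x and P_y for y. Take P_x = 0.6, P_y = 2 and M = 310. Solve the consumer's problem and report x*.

Discretionary income = 310 − 4·0.6 − 10·2 = 287.6; x* = 4 + 2/3·287.6/0.6 = 323.5556.

x* = 323.5556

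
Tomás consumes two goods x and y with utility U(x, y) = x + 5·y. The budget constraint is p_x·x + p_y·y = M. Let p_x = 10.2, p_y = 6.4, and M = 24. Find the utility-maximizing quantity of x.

Perfect substitutes: compare marginal utility per dollar. 1/p_x vs 5/p_y → 0.098 vs 0.7812.
y gives more utility per dollar, so spend all income on y: y* = M/p_y, x* = 0.
Numerically: x* = 0, y* = 3.75.

x* = 0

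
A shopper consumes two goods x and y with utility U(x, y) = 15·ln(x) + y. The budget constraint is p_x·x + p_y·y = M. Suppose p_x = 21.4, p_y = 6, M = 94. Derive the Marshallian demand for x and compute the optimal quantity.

x* = 4.2056

So x*(p_x,p_y) = 15·p_y/p_x, independent of income; and y* = (M − 15·p_y)/p_y.
At the given prices: x* = 15·6/21.4 = 4.2056.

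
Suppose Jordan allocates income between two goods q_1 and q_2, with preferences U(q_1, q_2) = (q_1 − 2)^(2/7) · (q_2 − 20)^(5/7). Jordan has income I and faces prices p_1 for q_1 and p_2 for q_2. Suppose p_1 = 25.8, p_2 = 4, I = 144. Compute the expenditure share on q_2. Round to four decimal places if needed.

This is Cobb-Douglas in (q_1−2, q_2−20): tangency gives 2/7·p_2·(q_2−20) = 5/7·p_1·(q_1−2).
Substituting into the budget: q_1* = 2 + 2/7·(I − 2·p_1 − 20·p_2)/p_1, and q_2* = 20 + 5/7·(…)/p_2.
Discretionary income = 144 − 2·25.8 − 20·4 = 12.4; q_1* = 2 + 2/7·12.4/25.8 = 2.1373; q_2* = 20 + 5/7·12.4/4 = 22.2143.
Expenditure on q_2: 4·22.2143 = 88.8571; share = 0.6171.

share on q_2 = 0.6171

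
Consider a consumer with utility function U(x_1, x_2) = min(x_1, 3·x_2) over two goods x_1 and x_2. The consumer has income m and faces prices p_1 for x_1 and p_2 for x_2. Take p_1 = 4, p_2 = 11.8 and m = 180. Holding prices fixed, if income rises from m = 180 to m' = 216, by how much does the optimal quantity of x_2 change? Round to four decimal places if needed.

Demand: x_1*(p_1,p_2,m) = 3·m/(3·p_1 + p_2), x_2* = m/(3·p_1 + p_2).
Here 3·4 + 11.8 = 23.8, giving x_2* = 7.563.
At m' = 216: x_2* = 9.0756. Change: 9.0756 − 7.563 = 1.5126.

Δx_2* = 1.5126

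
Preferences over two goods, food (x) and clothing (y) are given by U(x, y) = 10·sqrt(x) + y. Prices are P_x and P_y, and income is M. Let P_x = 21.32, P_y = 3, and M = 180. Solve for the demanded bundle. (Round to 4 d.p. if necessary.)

x* = 0.495, y* = 56.4822

Thus x* = (5·P_y/P_x)² — independent of M — with the rest of income spent on y.
Plugging in: x* = (5·3/21.32)² = 0.495, y* = 56.4822.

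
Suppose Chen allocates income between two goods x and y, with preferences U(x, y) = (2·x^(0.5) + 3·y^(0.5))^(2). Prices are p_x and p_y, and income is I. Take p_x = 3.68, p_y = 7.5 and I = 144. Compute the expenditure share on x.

share on x = 0.4753

From the CES first-order condition, (2/3)·(y/x)^(0.5) = p_x/p_y.
Solve for the ratio: y/x = [(3/2)·p_x/p_y]^(2).
With the ratio pinned down, the budget gives x* = I/(p_x + p_y·(y/x)) and y* = (y/x)·x*.
Numerically y/x = 0.541696, so x* = 144/(3.68 + 7.5·0.541696) = 18.5981 and y* = 0.541696·18.5981 = 10.0745.
Expenditure on x: 3.68·18.5981 = 68.4411; share = 0.4753.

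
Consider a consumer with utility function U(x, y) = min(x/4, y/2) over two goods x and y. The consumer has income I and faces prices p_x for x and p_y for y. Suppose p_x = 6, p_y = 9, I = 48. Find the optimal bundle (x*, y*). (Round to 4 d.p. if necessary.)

Leontief preferences: the optimum is at the kink where x/4 = y/2, i.e. y = (1/2)·x.
Budget: p_x·x + p_y·(1/2)·x = I, so (4·p_x + 2·p_y)·x = 4·I.
Demand: x*(p_x,p_y,I) = 4·I/(4·p_x + 2·p_y), y* = 2·I/(4·p_x + 2·p_y).
Here 4·6 + 2·9 = 42, giving x* = 4.5714 and y* = 2.2857.

x* = 4.5714, y* = 2.2857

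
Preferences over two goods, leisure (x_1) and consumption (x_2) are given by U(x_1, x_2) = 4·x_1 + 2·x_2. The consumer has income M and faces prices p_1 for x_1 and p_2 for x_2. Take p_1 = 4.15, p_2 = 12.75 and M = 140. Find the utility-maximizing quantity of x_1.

x_1 gives more utility per dollar, so spend all income on x_1: x_1* = M/p_1, x_2* = 0.
Numerically: x_1* = 33.7349, x_2* = 0.

x_1* = 33.7349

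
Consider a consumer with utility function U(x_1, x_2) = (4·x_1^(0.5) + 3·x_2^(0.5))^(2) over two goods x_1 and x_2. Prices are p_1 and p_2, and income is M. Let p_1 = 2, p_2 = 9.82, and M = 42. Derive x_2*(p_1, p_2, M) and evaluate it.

MU_x_1 ∝ 4·x_1^(-0.5), MU_x_2 ∝ 3·x_2^(-0.5), so MRS = (4/3)·(x_2/x_1)^(0.5) = p_1/p_2.
Hence x_2/x_1 = ((3/4)·p_1/p_2)^(1/(0.5)), i.e. raised to the 2 power.
Substitute x_2 = (x_2/x_1)·x_1 into the budget: x_1* = M/(p_1 + p_2·(x_2/x_1)).
Numerically x_2/x_1 = 0.023332, so x_1* = 42/(2 + 9.82·0.023332) = 18.8415 and x_2* = 0.023332·18.8415 = 0.4396.

x_2* = 0.4396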